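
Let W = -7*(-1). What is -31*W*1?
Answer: -217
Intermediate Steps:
W = 7
-31*W*1 = -31*7*1 = -217*1 = -217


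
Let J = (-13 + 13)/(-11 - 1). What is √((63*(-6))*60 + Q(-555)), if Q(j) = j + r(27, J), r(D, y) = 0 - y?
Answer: I*√23235 ≈ 152.43*I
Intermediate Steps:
J = 0 (J = 0/(-12) = 0*(-1/12) = 0)
r(D, y) = -y
Q(j) = j (Q(j) = j - 1*0 = j + 0 = j)
√((63*(-6))*60 + Q(-555)) = √((63*(-6))*60 - 555) = √(-378*60 - 555) = √(-22680 - 555) = √(-23235) = I*√23235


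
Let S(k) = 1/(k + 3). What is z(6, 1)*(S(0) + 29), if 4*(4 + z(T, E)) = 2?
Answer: -308/3 ≈ -102.67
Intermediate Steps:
z(T, E) = -7/2 (z(T, E) = -4 + (¼)*2 = -4 + ½ = -7/2)
S(k) = 1/(3 + k)
z(6, 1)*(S(0) + 29) = -7*(1/(3 + 0) + 29)/2 = -7*(1/3 + 29)/2 = -7*(⅓ + 29)/2 = -7/2*88/3 = -308/3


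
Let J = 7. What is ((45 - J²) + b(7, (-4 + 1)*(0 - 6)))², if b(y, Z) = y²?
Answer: 2025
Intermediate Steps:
((45 - J²) + b(7, (-4 + 1)*(0 - 6)))² = ((45 - 1*7²) + 7²)² = ((45 - 1*49) + 49)² = ((45 - 49) + 49)² = (-4 + 49)² = 45² = 2025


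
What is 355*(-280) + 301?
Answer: -99099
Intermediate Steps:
355*(-280) + 301 = -99400 + 301 = -99099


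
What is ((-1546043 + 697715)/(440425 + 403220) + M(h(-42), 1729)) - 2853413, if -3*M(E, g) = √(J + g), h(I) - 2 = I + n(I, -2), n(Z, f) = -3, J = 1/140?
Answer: -802422819571/281215 - √8472135/210 ≈ -2.8534e+6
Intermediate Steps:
J = 1/140 ≈ 0.0071429
h(I) = -1 + I (h(I) = 2 + (I - 3) = 2 + (-3 + I) = -1 + I)
M(E, g) = -√(1/140 + g)/3
((-1546043 + 697715)/(440425 + 403220) + M(h(-42), 1729)) - 2853413 = ((-1546043 + 697715)/(440425 + 403220) - √(35 + 4900*1729)/210) - 2853413 = (-848328/843645 - √(35 + 8472100)/210) - 2853413 = (-848328*1/843645 - √8472135/210) - 2853413 = (-282776/281215 - √8472135/210) - 2853413 = -802422819571/281215 - √8472135/210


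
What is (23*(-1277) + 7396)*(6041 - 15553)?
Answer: 209026200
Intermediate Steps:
(23*(-1277) + 7396)*(6041 - 15553) = (-29371 + 7396)*(-9512) = -21975*(-9512) = 209026200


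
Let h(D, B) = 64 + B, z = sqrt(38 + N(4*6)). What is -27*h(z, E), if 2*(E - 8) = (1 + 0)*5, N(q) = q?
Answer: -4023/2 ≈ -2011.5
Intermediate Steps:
E = 21/2 (E = 8 + ((1 + 0)*5)/2 = 8 + (1*5)/2 = 8 + (1/2)*5 = 8 + 5/2 = 21/2 ≈ 10.500)
z = sqrt(62) (z = sqrt(38 + 4*6) = sqrt(38 + 24) = sqrt(62) ≈ 7.8740)
-27*h(z, E) = -27*(64 + 21/2) = -27*149/2 = -4023/2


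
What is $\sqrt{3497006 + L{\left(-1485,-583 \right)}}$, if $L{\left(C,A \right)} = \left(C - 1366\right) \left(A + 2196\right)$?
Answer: $i \sqrt{1101657} \approx 1049.6 i$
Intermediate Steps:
$L{\left(C,A \right)} = \left(-1366 + C\right) \left(2196 + A\right)$
$\sqrt{3497006 + L{\left(-1485,-583 \right)}} = \sqrt{3497006 - 4598663} = \sqrt{-1101657} = i \sqrt{1101657}$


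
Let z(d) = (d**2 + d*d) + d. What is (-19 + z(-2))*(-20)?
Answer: 260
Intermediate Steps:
z(d) = d + 2*d**2 (z(d) = (d**2 + d**2) + d = 2*d**2 + d = d + 2*d**2)
(-19 + z(-2))*(-20) = (-19 - 2*(1 + 2*(-2)))*(-20) = (-19 - 2*(1 - 4))*(-20) = (-19 - 2*(-3))*(-20) = (-19 + 6)*(-20) = -13*(-20) = 260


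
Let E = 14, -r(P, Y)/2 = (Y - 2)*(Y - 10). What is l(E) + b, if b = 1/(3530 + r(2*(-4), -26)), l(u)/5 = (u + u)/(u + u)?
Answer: 7571/1514 ≈ 5.0007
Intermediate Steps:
r(P, Y) = -2*(-10 + Y)*(-2 + Y) (r(P, Y) = -2*(Y - 2)*(Y - 10) = -2*(-2 + Y)*(-10 + Y) = -2*(-10 + Y)*(-2 + Y))
l(u) = 5 (l(u) = 5*((u + u)/(u + u)) = 5*((2*u)/((2*u))) = 5*((2*u)*(1/(2*u))) = 5*1 = 5)
b = 1/1514 (b = 1/(3530 + (-40 - 2*(-26)² + 24*(-26))) = 1/(3530 + (-40 - 2*676 - 624)) = 1/(3530 + (-40 - 1352 - 624)) = 1/(3530 - 2016) = 1/1514 ≈ 0.00066050)
l(E) + b = 5 + 1/1514 = 7571/1514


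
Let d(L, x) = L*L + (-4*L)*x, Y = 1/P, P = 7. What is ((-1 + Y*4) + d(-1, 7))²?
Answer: 40000/49 ≈ 816.33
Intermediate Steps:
Y = ⅐ (Y = 1/7 = ⅐ ≈ 0.14286)
d(L, x) = L² - 4*L*x
((-1 + Y*4) + d(-1, 7))² = ((-1 + (⅐)*4) - (-1 - 4*7))² = ((-1 + 4/7) - (-1 - 28))² = (-3/7 - 1*(-29))² = (-3/7 + 29)² = (200/7)² = 40000/49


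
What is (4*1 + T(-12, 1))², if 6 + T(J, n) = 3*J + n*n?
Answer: 1369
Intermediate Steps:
T(J, n) = -6 + n² + 3*J (T(J, n) = -6 + (3*J + n*n) = -6 + (3*J + n²) = -6 + (n² + 3*J) = -6 + n² + 3*J)
(4*1 + T(-12, 1))² = (4*1 + (-6 + 1² + 3*(-12)))² = (4 + (-6 + 1 - 36))² = (4 - 41)² = (-37)² = 1369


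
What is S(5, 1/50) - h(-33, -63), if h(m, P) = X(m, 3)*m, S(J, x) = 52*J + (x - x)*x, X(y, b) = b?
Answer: 359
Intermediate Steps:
S(J, x) = 52*J (S(J, x) = 52*J + 0*x = 52*J + 0 = 52*J)
h(m, P) = 3*m
S(5, 1/50) - h(-33, -63) = 52*5 - 3*(-33) = 260 - 1*(-99) = 260 + 99 = 359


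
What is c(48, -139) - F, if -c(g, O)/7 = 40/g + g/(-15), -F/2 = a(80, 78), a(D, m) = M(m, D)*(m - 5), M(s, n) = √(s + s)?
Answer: 497/30 + 292*√39 ≈ 1840.1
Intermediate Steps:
M(s, n) = √2*√s (M(s, n) = √(2*s) = √2*√s)
a(D, m) = √2*√m*(-5 + m) (a(D, m) = (√2*√m)*(m - 5) = (√2*√m)*(-5 + m) = √2*√m*(-5 + m))
F = -292*√39 (F = -2*√2*√78*(-5 + 78) = -2*√2*√78*73 = -292*√39 ≈ -1823.5)
c(g, O) = -280/g + 7*g/15 (c(g, O) = -7*(40/g + g/(-15)) = -7*(40/g + g*(-1/15)) = -7*(40/g - g/15) = -280/g + 7*g/15)
c(48, -139) - F = (-280/48 + (7/15)*48) - (-292)*√39 = (-280*1/48 + 112/5) + 292*√39 = (-35/6 + 112/5) + 292*√39 = 497/30 + 292*√39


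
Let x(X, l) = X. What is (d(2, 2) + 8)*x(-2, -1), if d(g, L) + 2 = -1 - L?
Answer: -6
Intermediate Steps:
d(g, L) = -3 - L (d(g, L) = -2 + (-1 - L) = -3 - L)
(d(2, 2) + 8)*x(-2, -1) = ((-3 - 1*2) + 8)*(-2) = ((-3 - 2) + 8)*(-2) = (-5 + 8)*(-2) = 3*(-2) = -6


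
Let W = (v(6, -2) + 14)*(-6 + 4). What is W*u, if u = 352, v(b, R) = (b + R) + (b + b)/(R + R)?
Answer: -10560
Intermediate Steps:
v(b, R) = R + b + b/R (v(b, R) = (R + b) + (2*b)/((2*R)) = (R + b) + (2*b)*(1/(2*R)) = (R + b) + b/R = R + b + b/R)
W = -30 (W = ((-2 + 6 + 6/(-2)) + 14)*(-6 + 4) = ((-2 + 6 + 6*(-½)) + 14)*(-2) = ((-2 + 6 - 3) + 14)*(-2) = (1 + 14)*(-2) = 15*(-2) = -30)
W*u = -30*352 = -10560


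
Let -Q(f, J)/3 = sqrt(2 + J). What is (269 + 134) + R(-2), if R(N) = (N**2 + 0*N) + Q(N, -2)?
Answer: 407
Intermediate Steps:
Q(f, J) = -3*sqrt(2 + J)
R(N) = N**2 (R(N) = (N**2 + 0*N) - 3*sqrt(2 - 2) = (N**2 + 0) - 3*sqrt(0) = N**2 - 3*0 = N**2 + 0 = N**2)
(269 + 134) + R(-2) = (269 + 134) + (-2)**2 = 403 + 4 = 407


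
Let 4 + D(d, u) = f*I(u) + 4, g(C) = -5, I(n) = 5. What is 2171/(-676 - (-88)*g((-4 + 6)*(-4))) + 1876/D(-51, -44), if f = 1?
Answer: 2082761/5580 ≈ 373.25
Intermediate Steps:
D(d, u) = 5 (D(d, u) = -4 + (1*5 + 4) = -4 + (5 + 4) = -4 + 9 = 5)
2171/(-676 - (-88)*g((-4 + 6)*(-4))) + 1876/D(-51, -44) = 2171/(-676 - (-88)*(-5)) + 1876/5 = 2171/(-676 - 1*440) + 1876*(1/5) = 2171/(-676 - 440) + 1876/5 = 2171/(-1116) + 1876/5 = 2171*(-1/1116) + 1876/5 = -2171/1116 + 1876/5 = 2082761/5580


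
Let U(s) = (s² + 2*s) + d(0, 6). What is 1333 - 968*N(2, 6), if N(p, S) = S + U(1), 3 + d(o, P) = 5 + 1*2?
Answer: -11251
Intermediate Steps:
d(o, P) = 4 (d(o, P) = -3 + (5 + 1*2) = -3 + (5 + 2) = -3 + 7 = 4)
U(s) = 4 + s² + 2*s (U(s) = (s² + 2*s) + 4 = 4 + s² + 2*s)
N(p, S) = 7 + S (N(p, S) = S + (4 + 1² + 2*1) = S + (4 + 1 + 2) = S + 7 = 7 + S)
1333 - 968*N(2, 6) = 1333 - 968*(7 + 6) = 1333 - 968*13 = 1333 - 12584 = -11251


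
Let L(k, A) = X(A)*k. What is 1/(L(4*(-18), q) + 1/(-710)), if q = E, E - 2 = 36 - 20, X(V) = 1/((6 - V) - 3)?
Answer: 710/3407 ≈ 0.20839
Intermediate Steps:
X(V) = 1/(3 - V)
E = 18 (E = 2 + (36 - 20) = 2 + 16 = 18)
q = 18
L(k, A) = -k/(-3 + A) (L(k, A) = (-1/(-3 + A))*k = -k/(-3 + A))
1/(L(4*(-18), q) + 1/(-710)) = 1/(-4*(-18)/(-3 + 18) + 1/(-710)) = 1/(-1*(-72)/15 - 1/710) = 1/(-1*(-72)*1/15 - 1/710) = 1/(24/5 - 1/710) = 1/(3407/710) = 710/3407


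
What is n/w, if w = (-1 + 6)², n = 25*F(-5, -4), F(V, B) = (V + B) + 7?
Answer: -2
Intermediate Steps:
F(V, B) = 7 + B + V (F(V, B) = (B + V) + 7 = 7 + B + V)
n = -50 (n = 25*(7 - 4 - 5) = 25*(-2) = -50)
w = 25 (w = 5² = 25)
n/w = -50/25 = -50*1/25 = -2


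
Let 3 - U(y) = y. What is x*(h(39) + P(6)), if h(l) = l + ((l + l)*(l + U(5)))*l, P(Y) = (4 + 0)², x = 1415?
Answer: 159341735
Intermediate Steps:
U(y) = 3 - y
P(Y) = 16 (P(Y) = 4² = 16)
h(l) = l + 2*l²*(-2 + l) (h(l) = l + ((l + l)*(l + (3 - 1*5)))*l = l + ((2*l)*(l + (3 - 5)))*l = l + ((2*l)*(l - 2))*l = l + ((2*l)*(-2 + l))*l = l + (2*l*(-2 + l))*l = l + 2*l²*(-2 + l))
x*(h(39) + P(6)) = 1415*(39*(1 - 4*39 + 2*39²) + 16) = 1415*(39*(1 - 156 + 2*1521) + 16) = 1415*(39*(1 - 156 + 3042) + 16) = 1415*(39*2887 + 16) = 1415*(112593 + 16) = 1415*112609 = 159341735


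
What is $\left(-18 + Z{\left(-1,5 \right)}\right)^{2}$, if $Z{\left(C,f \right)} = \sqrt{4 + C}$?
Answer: $\left(18 - \sqrt{3}\right)^{2} \approx 264.65$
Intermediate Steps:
$\left(-18 + Z{\left(-1,5 \right)}\right)^{2} = \left(-18 + \sqrt{4 - 1}\right)^{2} = \left(-18 + \sqrt{3}\right)^{2}$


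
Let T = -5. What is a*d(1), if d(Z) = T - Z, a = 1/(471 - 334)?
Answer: -6/137 ≈ -0.043796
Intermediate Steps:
a = 1/137 ≈ 0.0072993
d(Z) = -5 - Z
a*d(1) = (-5 - 1*1)/137 = (-5 - 1)/137 = (1/137)*(-6) = -6/137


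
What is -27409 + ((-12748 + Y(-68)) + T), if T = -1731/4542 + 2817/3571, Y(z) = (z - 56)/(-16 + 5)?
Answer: -2387499720701/59471434 ≈ -40145.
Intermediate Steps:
Y(z) = 56/11 - z/11 (Y(z) = (-56 + z)/(-11) = (-56 + z)*(-1/11) = 56/11 - z/11)
T = 2204471/5406494 (T = -1731*1/4542 + 2817*(1/3571) = -577/1514 + 2817/3571 = 2204471/5406494 ≈ 0.40774)
-27409 + ((-12748 + Y(-68)) + T) = -27409 + ((-12748 + (56/11 - 1/11*(-68))) + 2204471/5406494) = -27409 + ((-12748 + (56/11 + 68/11)) + 2204471/5406494) = -27409 + ((-12748 + 124/11) + 2204471/5406494) = -27409 + (-140104/11 + 2204471/5406494) = -27409 - 757447186195/59471434 = -2387499720701/59471434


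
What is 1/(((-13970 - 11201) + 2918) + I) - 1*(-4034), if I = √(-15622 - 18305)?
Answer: 1997757539571/495229936 - I*√33927/495229936 ≈ 4034.0 - 3.7193e-7*I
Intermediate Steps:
I = I*√33927 (I = √(-33927) = I*√33927 ≈ 184.19*I)
1/(((-13970 - 11201) + 2918) + I) - 1*(-4034) = 1/(((-13970 - 11201) + 2918) + I*√33927) - 1*(-4034) = 1/((-25171 + 2918) + I*√33927) + 4034 = 1/(-22253 + I*√33927) + 4034 = 4034 + 1/(-22253 + I*√33927)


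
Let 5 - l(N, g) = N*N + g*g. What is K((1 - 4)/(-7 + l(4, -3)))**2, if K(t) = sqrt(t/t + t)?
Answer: 10/9 ≈ 1.1111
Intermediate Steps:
l(N, g) = 5 - N**2 - g**2 (l(N, g) = 5 - (N*N + g*g) = 5 - (N**2 + g**2) = 5 + (-N**2 - g**2) = 5 - N**2 - g**2)
K(t) = sqrt(1 + t)
K((1 - 4)/(-7 + l(4, -3)))**2 = (sqrt(1 + (1 - 4)/(-7 + (5 - 1*4**2 - 1*(-3)**2))))**2 = (sqrt(1 - 3/(-7 + (5 - 1*16 - 1*9))))**2 = (sqrt(1 - 3/(-7 + (5 - 16 - 9))))**2 = (sqrt(1 - 3/(-7 - 20)))**2 = (sqrt(1 - 3/(-27)))**2 = (sqrt(1 - 3*(-1/27)))**2 = (sqrt(1 + 1/9))**2 = (sqrt(10/9))**2 = (sqrt(10)/3)**2 = 10/9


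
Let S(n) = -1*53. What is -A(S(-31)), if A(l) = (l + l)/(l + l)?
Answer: -1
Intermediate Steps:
S(n) = -53
A(l) = 1 (A(l) = (2*l)/((2*l)) = (2*l)*(1/(2*l)) = 1)
-A(S(-31)) = -1*1 = -1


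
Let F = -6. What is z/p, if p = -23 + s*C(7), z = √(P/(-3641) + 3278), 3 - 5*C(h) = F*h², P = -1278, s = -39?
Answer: -5*√10865177279/21296209 ≈ -0.024473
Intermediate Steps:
C(h) = ⅗ + 6*h²/5 (C(h) = ⅗ - (-6)*h²/5 = ⅗ + 6*h²/5)
z = 2*√10865177279/3641 (z = √(-1278/(-3641) + 3278) = √(-1278*(-1/3641) + 3278) = √(1278/3641 + 3278) = √(11936476/3641) = 2*√10865177279/3641 ≈ 57.257)
p = -11698/5 (p = -23 - 39*(⅗ + (6/5)*7²) = -23 - 39*(⅗ + (6/5)*49) = -23 - 39*(⅗ + 294/5) = -23 - 39*297/5 = -23 - 11583/5 = -11698/5 ≈ -2339.6)
z/p = (2*√10865177279/3641)/(-11698/5) = (2*√10865177279/3641)*(-5/11698) = -5*√10865177279/21296209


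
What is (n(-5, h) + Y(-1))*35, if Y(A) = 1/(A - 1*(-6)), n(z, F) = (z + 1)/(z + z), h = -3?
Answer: 21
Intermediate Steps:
n(z, F) = (1 + z)/(2*z) (n(z, F) = (1 + z)/((2*z)) = (1 + z)*(1/(2*z)) = (1 + z)/(2*z))
Y(A) = 1/(6 + A) (Y(A) = 1/(A + 6) = 1/(6 + A))
(n(-5, h) + Y(-1))*35 = ((½)*(1 - 5)/(-5) + 1/(6 - 1))*35 = ((½)*(-⅕)*(-4) + 1/5)*35 = (⅖ + ⅕)*35 = (⅗)*35 = 21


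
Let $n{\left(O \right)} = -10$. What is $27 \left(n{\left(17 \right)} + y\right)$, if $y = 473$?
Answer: $12501$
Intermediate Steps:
$27 \left(n{\left(17 \right)} + y\right) = 27 \left(-10 + 473\right) = 27 \cdot 463 = 12501$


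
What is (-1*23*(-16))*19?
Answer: 6992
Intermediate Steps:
(-1*23*(-16))*19 = -23*(-16)*19 = 368*19 = 6992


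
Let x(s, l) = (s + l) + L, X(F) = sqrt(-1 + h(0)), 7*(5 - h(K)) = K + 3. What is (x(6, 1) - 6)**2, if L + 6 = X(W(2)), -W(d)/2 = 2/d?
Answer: 200/7 - 50*sqrt(7)/7 ≈ 9.6732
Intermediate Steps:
h(K) = 32/7 - K/7 (h(K) = 5 - (K + 3)/7 = 5 - (3 + K)/7 = 5 + (-3/7 - K/7) = 32/7 - K/7)
W(d) = -4/d
X(F) = 5*sqrt(7)/7 (X(F) = sqrt(-1 + (32/7 - 1/7*0)) = sqrt(-1 + (32/7 + 0)) = sqrt(-1 + 32/7) = sqrt(25/7) = 5*sqrt(7)/7)
L = -6 + 5*sqrt(7)/7 ≈ -4.1102
x(s, l) = -6 + l + s + 5*sqrt(7)/7 (x(s, l) = (s + l) + (-6 + 5*sqrt(7)/7) = (l + s) + (-6 + 5*sqrt(7)/7) = -6 + l + s + 5*sqrt(7)/7)
(x(6, 1) - 6)**2 = ((-6 + 1 + 6 + 5*sqrt(7)/7) - 6)**2 = ((1 + 5*sqrt(7)/7) - 6)**2 = (-5 + 5*sqrt(7)/7)**2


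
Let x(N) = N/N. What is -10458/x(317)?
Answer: -10458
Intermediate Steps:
x(N) = 1
-10458/x(317) = -10458/1 = -10458*1 = -10458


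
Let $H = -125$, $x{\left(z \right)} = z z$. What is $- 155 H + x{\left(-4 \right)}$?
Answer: $19391$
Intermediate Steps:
$x{\left(z \right)} = z^{2}$
$- 155 H + x{\left(-4 \right)} = \left(-155\right) \left(-125\right) + \left(-4\right)^{2} = 19375 + 16 = 19391$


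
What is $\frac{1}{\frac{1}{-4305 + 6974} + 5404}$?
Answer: $\frac{2669}{14423277} \approx 0.00018505$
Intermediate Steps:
$\frac{1}{\frac{1}{-4305 + 6974} + 5404} = \frac{1}{\frac{1}{2669} + 5404} = \frac{1}{\frac{14423277}{2669}} = \frac{2669}{14423277}$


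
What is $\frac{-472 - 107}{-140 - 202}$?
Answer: $\frac{193}{114} \approx 1.693$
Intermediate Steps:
$\frac{-472 - 107}{-140 - 202} = - \frac{579}{-342} = \left(-579\right) \left(- \frac{1}{342}\right) = \frac{193}{114}$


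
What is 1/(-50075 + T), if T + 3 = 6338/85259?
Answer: -85259/4269593864 ≈ -1.9969e-5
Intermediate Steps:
T = -249439/85259 (T = -3 + 6338/85259 = -249439/85259 ≈ -2.9257)
1/(-50075 + T) = 1/(-50075 - 249439/85259) = 1/(-4269593864/85259) = -85259/4269593864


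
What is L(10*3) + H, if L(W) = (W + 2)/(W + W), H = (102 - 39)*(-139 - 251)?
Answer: -368542/15 ≈ -24569.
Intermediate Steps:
H = -24570 (H = 63*(-390) = -24570)
L(W) = (2 + W)/(2*W) (L(W) = (2 + W)/((2*W)) = (2 + W)*(1/(2*W)) = (2 + W)/(2*W))
L(10*3) + H = (2 + 10*3)/(2*((10*3))) - 24570 = (1/2)*(2 + 30)/30 - 24570 = (1/2)*(1/30)*32 - 24570 = 8/15 - 24570 = -368542/15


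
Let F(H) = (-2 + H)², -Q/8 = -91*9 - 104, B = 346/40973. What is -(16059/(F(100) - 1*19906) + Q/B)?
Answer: -5143249575/5882 ≈ -8.7441e+5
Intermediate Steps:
B = 346/40973 (B = 346*(1/40973) = 346/40973 ≈ 0.0084446)
Q = 7384 (Q = -8*(-91*9 - 104) = -8*(-819 - 104) = -8*(-923) = 7384)
-(16059/(F(100) - 1*19906) + Q/B) = -(16059/((-2 + 100)² - 1*19906) + 7384/(346/40973)) = -(16059/(98² - 19906) + 7384*(40973/346)) = -(16059/(9604 - 19906) + 151272316/173) = -(16059/(-10302) + 151272316/173) = -(16059*(-1/10302) + 151272316/173) = -(-53/34 + 151272316/173) = -1*5143249575/5882 = -5143249575/5882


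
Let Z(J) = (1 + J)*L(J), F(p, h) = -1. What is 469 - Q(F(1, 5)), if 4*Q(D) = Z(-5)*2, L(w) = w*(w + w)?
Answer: 569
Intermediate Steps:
L(w) = 2*w² (L(w) = w*(2*w) = 2*w²)
Z(J) = 2*J²*(1 + J) (Z(J) = (1 + J)*(2*J²) = 2*J²*(1 + J))
Q(D) = -100 (Q(D) = ((2*(-5)²*(1 - 5))*2)/4 = ((2*25*(-4))*2)/4 = (-200*2)/4 = (¼)*(-400) = -100)
469 - Q(F(1, 5)) = 469 - 1*(-100) = 469 + 100 = 569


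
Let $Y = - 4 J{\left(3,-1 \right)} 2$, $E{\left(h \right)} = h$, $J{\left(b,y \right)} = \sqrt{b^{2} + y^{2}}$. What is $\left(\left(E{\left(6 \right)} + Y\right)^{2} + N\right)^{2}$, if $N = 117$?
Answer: $721009 - 152256 \sqrt{10} \approx 2.3953 \cdot 10^{5}$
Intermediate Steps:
$Y = - 8 \sqrt{10}$ ($Y = - 4 \sqrt{3^{2} + \left(-1\right)^{2}} \cdot 2 = - 4 \sqrt{9 + 1} \cdot 2 = - 4 \sqrt{10} \cdot 2 = - 8 \sqrt{10} \approx -25.298$)
$\left(\left(E{\left(6 \right)} + Y\right)^{2} + N\right)^{2} = \left(\left(6 - 8 \sqrt{10}\right)^{2} + 117\right)^{2} = \left(117 + \left(6 - 8 \sqrt{10}\right)^{2}\right)^{2}$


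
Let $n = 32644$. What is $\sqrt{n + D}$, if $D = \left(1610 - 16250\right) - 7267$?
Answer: $3 \sqrt{1193} \approx 103.62$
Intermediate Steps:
$D = -21907$ ($D = -14640 - 7267 = -21907$)
$\sqrt{n + D} = \sqrt{32644 - 21907} = \sqrt{10737} = 3 \sqrt{1193}$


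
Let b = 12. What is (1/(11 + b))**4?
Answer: 1/279841 ≈ 3.5735e-6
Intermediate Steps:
(1/(11 + b))**4 = (1/(11 + 12))**4 = (1/23)**4 = 1/279841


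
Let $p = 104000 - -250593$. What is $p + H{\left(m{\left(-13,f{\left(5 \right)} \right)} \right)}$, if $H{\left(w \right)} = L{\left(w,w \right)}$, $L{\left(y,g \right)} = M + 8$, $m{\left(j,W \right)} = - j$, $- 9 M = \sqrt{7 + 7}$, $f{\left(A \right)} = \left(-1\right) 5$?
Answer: $354601 - \frac{\sqrt{14}}{9} \approx 3.546 \cdot 10^{5}$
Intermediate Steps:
$f{\left(A \right)} = -5$
$M = - \frac{\sqrt{14}}{9}$ ($M = - \frac{\sqrt{7 + 7}}{9} = - \frac{\sqrt{14}}{9} \approx -0.41574$)
$p = 354593$ ($p = 104000 + 250593 = 354593$)
$L{\left(y,g \right)} = 8 - \frac{\sqrt{14}}{9}$ ($L{\left(y,g \right)} = - \frac{\sqrt{14}}{9} + 8 = 8 - \frac{\sqrt{14}}{9}$)
$H{\left(w \right)} = 8 - \frac{\sqrt{14}}{9}$
$p + H{\left(m{\left(-13,f{\left(5 \right)} \right)} \right)} = 354593 + \left(8 - \frac{\sqrt{14}}{9}\right) = 354601 - \frac{\sqrt{14}}{9}$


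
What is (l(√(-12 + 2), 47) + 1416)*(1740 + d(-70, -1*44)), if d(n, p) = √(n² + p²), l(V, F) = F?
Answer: 2545620 + 2926*√1709 ≈ 2.6666e+6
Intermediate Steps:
(l(√(-12 + 2), 47) + 1416)*(1740 + d(-70, -1*44)) = (47 + 1416)*(1740 + √((-70)² + (-1*44)²)) = 1463*(1740 + √(4900 + (-44)²)) = 1463*(1740 + √(4900 + 1936)) = 1463*(1740 + √6836) = 1463*(1740 + 2*√1709) = 2545620 + 2926*√1709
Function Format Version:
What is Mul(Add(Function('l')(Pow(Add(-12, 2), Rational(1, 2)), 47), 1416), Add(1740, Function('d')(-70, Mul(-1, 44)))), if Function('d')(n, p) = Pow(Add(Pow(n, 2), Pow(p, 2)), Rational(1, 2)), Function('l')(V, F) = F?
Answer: Add(2545620, Mul(2926, Pow(1709, Rational(1, 2)))) ≈ 2.6666e+6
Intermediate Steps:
Mul(Add(Function('l')(Pow(Add(-12, 2), Rational(1, 2)), 47), 1416), Add(1740, Function('d')(-70, Mul(-1, 44)))) = Mul(Add(47, 1416), Add(1740, Pow(Add(Pow(-70, 2), Pow(Mul(-1, 44), 2)), Rational(1, 2)))) = Mul(1463, Add(1740, Pow(Add(4900, Pow(-44, 2)), Rational(1, 2)))) = Mul(1463, Add(1740, Pow(Add(4900, 1936), Rational(1, 2)))) = Mul(1463, Add(1740, Pow(6836, Rational(1, 2)))) = Mul(1463, Add(1740, Mul(2, Pow(1709, Rational(1, 2))))) = Add(2545620, Mul(2926, Pow(1709, Rational(1, 2))))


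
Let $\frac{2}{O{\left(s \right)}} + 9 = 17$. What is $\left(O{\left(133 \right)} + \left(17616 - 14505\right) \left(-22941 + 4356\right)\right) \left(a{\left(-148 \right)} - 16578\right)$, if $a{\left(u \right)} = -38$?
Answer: $960702803806$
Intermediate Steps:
$O{\left(s \right)} = \frac{1}{4}$ ($O{\left(s \right)} = \frac{2}{-9 + 17} = \frac{2}{8} = 2 \cdot \frac{1}{8} = \frac{1}{4}$)
$\left(O{\left(133 \right)} + \left(17616 - 14505\right) \left(-22941 + 4356\right)\right) \left(a{\left(-148 \right)} - 16578\right) = \left(\frac{1}{4} + \left(17616 - 14505\right) \left(-22941 + 4356\right)\right) \left(-38 - 16578\right) = \left(\frac{1}{4} + 3111 \left(-18585\right)\right) \left(-16616\right) = \left(\frac{1}{4} - 57817935\right) \left(-16616\right) = \left(- \frac{231271739}{4}\right) \left(-16616\right) = 960702803806$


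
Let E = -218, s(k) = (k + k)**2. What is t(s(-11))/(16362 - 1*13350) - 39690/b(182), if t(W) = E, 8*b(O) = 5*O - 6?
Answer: -59785457/170178 ≈ -351.31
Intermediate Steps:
b(O) = -3/4 + 5*O/8 (b(O) = (5*O - 6)/8 = (-6 + 5*O)/8 = -3/4 + 5*O/8)
s(k) = 4*k**2 (s(k) = (2*k)**2 = 4*k**2)
t(W) = -218
t(s(-11))/(16362 - 1*13350) - 39690/b(182) = -218/(16362 - 1*13350) - 39690/(-3/4 + (5/8)*182) = -218/(16362 - 13350) - 39690/(-3/4 + 455/4) = -218/3012 - 39690/113 = -218*1/3012 - 39690*1/113 = -109/1506 - 39690/113 = -59785457/170178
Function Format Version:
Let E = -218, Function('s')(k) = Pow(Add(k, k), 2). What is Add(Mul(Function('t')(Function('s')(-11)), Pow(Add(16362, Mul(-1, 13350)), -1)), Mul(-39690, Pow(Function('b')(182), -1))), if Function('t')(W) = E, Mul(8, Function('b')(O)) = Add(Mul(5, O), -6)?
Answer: Rational(-59785457, 170178) ≈ -351.31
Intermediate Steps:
Function('b')(O) = Add(Rational(-3, 4), Mul(Rational(5, 8), O)) (Function('b')(O) = Mul(Rational(1, 8), Add(Mul(5, O), -6)) = Mul(Rational(1, 8), Add(-6, Mul(5, O))) = Add(Rational(-3, 4), Mul(Rational(5, 8), O)))
Function('s')(k) = Mul(4, Pow(k, 2)) (Function('s')(k) = Pow(Mul(2, k), 2) = Mul(4, Pow(k, 2)))
Function('t')(W) = -218
Add(Mul(Function('t')(Function('s')(-11)), Pow(Add(16362, Mul(-1, 13350)), -1)), Mul(-39690, Pow(Function('b')(182), -1))) = Add(Mul(-218, Pow(Add(16362, Mul(-1, 13350)), -1)), Mul(-39690, Pow(Add(Rational(-3, 4), Mul(Rational(5, 8), 182)), -1))) = Add(Mul(-218, Pow(Add(16362, -13350), -1)), Mul(-39690, Pow(Add(Rational(-3, 4), Rational(455, 4)), -1))) = Add(Mul(-218, Pow(3012, -1)), Mul(-39690, Pow(113, -1))) = Add(Mul(-218, Rational(1, 3012)), Mul(-39690, Rational(1, 113))) = Add(Rational(-109, 1506), Rational(-39690, 113)) = Rational(-59785457, 170178)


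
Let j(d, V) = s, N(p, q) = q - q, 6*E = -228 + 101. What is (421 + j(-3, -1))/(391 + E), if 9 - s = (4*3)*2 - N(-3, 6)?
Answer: 348/317 ≈ 1.0978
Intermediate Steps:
E = -127/6 (E = (-228 + 101)/6 = (⅙)*(-127) = -127/6 ≈ -21.167)
N(p, q) = 0
s = -15 (s = 9 - ((4*3)*2 - 1*0) = 9 - (12*2 + 0) = 9 - (24 + 0) = 9 - 1*24 = 9 - 24 = -15)
j(d, V) = -15
(421 + j(-3, -1))/(391 + E) = (421 - 15)/(391 - 127/6) = 406/(2219/6) = 406*(6/2219) = 348/317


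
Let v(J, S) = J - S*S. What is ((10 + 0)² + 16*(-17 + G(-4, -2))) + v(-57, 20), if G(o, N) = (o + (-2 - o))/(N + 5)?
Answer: -1919/3 ≈ -639.67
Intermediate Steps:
G(o, N) = -2/(5 + N)
v(J, S) = J - S²
((10 + 0)² + 16*(-17 + G(-4, -2))) + v(-57, 20) = ((10 + 0)² + 16*(-17 - 2/(5 - 2))) + (-57 - 1*20²) = (10² + 16*(-17 - 2/3)) + (-57 - 1*400) = (100 + 16*(-17 - 2*⅓)) + (-57 - 400) = (100 + 16*(-17 - ⅔)) - 457 = (100 + 16*(-53/3)) - 457 = (100 - 848/3) - 457 = -548/3 - 457 = -1919/3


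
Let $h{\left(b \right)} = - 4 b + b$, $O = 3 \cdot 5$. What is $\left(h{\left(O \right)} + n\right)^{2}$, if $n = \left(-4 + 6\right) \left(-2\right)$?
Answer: $2401$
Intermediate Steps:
$O = 15$
$n = -4$ ($n = 2 \left(-2\right) = -4$)
$h{\left(b \right)} = - 3 b$
$\left(h{\left(O \right)} + n\right)^{2} = \left(\left(-3\right) 15 - 4\right)^{2} = \left(-45 - 4\right)^{2} = \left(-49\right)^{2} = 2401$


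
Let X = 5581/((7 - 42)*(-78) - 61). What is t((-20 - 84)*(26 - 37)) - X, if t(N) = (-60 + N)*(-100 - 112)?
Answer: -613363133/2669 ≈ -2.2981e+5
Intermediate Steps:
t(N) = 12720 - 212*N (t(N) = (-60 + N)*(-212) = 12720 - 212*N)
X = 5581/2669 (X = 5581/(-35*(-78) - 61) = 5581/(2730 - 61) = 5581/2669 ≈ 2.0910)
t((-20 - 84)*(26 - 37)) - X = (12720 - 212*(-20 - 84)*(26 - 37)) - 1*5581/2669 = (12720 - (-22048)*(-11)) - 5581/2669 = (12720 - 212*1144) - 5581/2669 = (12720 - 242528) - 5581/2669 = -229808 - 5581/2669 = -613363133/2669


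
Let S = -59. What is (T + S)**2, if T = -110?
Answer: 28561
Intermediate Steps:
(T + S)**2 = (-110 - 59)**2 = (-169)**2 = 28561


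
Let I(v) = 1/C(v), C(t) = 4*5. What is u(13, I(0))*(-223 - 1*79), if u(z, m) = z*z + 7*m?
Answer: -511437/10 ≈ -51144.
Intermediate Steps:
C(t) = 20
I(v) = 1/20
u(z, m) = z**2 + 7*m
u(13, I(0))*(-223 - 1*79) = (13**2 + 7*(1/20))*(-223 - 1*79) = (169 + 7/20)*(-223 - 79) = (3387/20)*(-302) = -511437/10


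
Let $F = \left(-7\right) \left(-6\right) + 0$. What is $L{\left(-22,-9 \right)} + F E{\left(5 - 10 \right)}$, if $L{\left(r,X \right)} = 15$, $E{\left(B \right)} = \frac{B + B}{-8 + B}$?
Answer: $\frac{615}{13} \approx 47.308$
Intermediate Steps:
$E{\left(B \right)} = \frac{2 B}{-8 + B}$
$F = 42$ ($F = 42 + 0 = 42$)
$L{\left(-22,-9 \right)} + F E{\left(5 - 10 \right)} = 15 + 42 \frac{2 \left(5 - 10\right)}{-8 + \left(5 - 10\right)} = 15 + 42 \cdot 2 \left(-5\right) \frac{1}{-8 - 5} = 15 + 42 \cdot 2 \left(-5\right) \frac{1}{-13} = 15 + 42 \cdot 2 \left(-5\right) \left(- \frac{1}{13}\right) = 15 + 42 \cdot \frac{10}{13} = 15 + \frac{420}{13} = \frac{615}{13}$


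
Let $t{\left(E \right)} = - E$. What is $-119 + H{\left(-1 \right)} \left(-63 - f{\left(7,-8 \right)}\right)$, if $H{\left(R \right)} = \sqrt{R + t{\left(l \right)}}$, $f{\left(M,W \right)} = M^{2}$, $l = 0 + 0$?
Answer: $-119 - 112 i \approx -119.0 - 112.0 i$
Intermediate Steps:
$l = 0$
$H{\left(R \right)} = \sqrt{R}$ ($H{\left(R \right)} = \sqrt{R - 0} = \sqrt{R + 0} = \sqrt{R}$)
$-119 + H{\left(-1 \right)} \left(-63 - f{\left(7,-8 \right)}\right) = -119 + \sqrt{-1} \left(-63 - 7^{2}\right) = -119 + i \left(-63 - 49\right) = -119 + i \left(-112\right) = -119 - 112 i$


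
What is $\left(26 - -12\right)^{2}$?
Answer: $1444$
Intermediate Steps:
$\left(26 - -12\right)^{2} = \left(26 + 12\right)^{2} = 38^{2} = 1444$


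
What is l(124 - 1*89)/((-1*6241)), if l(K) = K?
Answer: -35/6241 ≈ -0.0056081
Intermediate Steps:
l(124 - 1*89)/((-1*6241)) = (124 - 1*89)/((-1*6241)) = (124 - 89)/(-6241) = 35*(-1/6241) = -35/6241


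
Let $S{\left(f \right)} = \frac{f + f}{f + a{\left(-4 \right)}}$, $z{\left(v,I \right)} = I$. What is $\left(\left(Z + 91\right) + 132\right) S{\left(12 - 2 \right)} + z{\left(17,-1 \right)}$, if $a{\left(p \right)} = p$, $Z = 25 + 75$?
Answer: $\frac{3227}{3} \approx 1075.7$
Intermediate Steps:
$Z = 100$
$S{\left(f \right)} = \frac{2 f}{-4 + f}$ ($S{\left(f \right)} = \frac{f + f}{f - 4} = \frac{2 f}{-4 + f}$)
$\left(\left(Z + 91\right) + 132\right) S{\left(12 - 2 \right)} + z{\left(17,-1 \right)} = \left(\left(100 + 91\right) + 132\right) \frac{2 \left(12 - 2\right)}{-4 + \left(12 - 2\right)} - 1 = \left(191 + 132\right) 2 \cdot 10 \frac{1}{-4 + 10} - 1 = 323 \cdot 2 \cdot 10 \cdot \frac{1}{6} - 1 = 323 \cdot \frac{10}{3} - 1 = \frac{3230}{3} - 1 = \frac{3227}{3}$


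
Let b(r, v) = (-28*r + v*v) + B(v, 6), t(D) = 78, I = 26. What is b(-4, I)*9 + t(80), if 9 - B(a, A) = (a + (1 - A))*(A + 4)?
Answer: 5361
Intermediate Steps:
B(a, A) = 9 - (4 + A)*(1 + a - A) (B(a, A) = 9 - (a + (1 - A))*(A + 4) = 9 - (1 + a - A)*(4 + A) = 9 - (4 + A)*(1 + a - A))
b(r, v) = 59 + v² - 28*r - 10*v (b(r, v) = (-28*r + v*v) + (5 + 6² - 4*v + 3*6 - 1*6*v) = (-28*r + v²) + (5 + 36 - 4*v + 18 - 6*v) = (v² - 28*r) + (59 - 10*v) = 59 + v² - 28*r - 10*v)
b(-4, I)*9 + t(80) = (59 + 26² - 28*(-4) - 10*26)*9 + 78 = (59 + 676 + 112 - 260)*9 + 78 = 587*9 + 78 = 5283 + 78 = 5361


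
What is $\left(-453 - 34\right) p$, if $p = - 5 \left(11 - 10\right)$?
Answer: $2435$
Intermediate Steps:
$p = -5$ ($p = \left(-5\right) 1 = -5$)
$\left(-453 - 34\right) p = \left(-453 - 34\right) \left(-5\right) = \left(-487\right) \left(-5\right) = 2435$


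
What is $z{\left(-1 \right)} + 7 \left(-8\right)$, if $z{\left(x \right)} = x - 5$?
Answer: $-62$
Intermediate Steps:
$z{\left(x \right)} = -5 + x$
$z{\left(-1 \right)} + 7 \left(-8\right) = \left(-5 - 1\right) + 7 \left(-8\right) = -6 - 56 = -62$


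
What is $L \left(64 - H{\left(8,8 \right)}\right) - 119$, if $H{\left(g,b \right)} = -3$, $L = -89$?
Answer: $-6082$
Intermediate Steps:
$L \left(64 - H{\left(8,8 \right)}\right) - 119 = - 89 \left(64 - -3\right) - 119 = - 89 \left(64 + 3\right) - 119 = \left(-89\right) 67 - 119 = -5963 - 119 = -6082$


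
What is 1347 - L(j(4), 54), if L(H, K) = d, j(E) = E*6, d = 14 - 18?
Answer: 1351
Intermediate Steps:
d = -4
j(E) = 6*E
L(H, K) = -4
1347 - L(j(4), 54) = 1347 - 1*(-4) = 1347 + 4 = 1351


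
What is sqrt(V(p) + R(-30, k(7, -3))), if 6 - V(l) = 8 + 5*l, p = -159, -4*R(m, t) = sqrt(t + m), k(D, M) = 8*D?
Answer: sqrt(3172 - sqrt(26))/2 ≈ 28.138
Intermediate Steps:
R(m, t) = -sqrt(m + t)/4 (R(m, t) = -sqrt(t + m)/4 = -sqrt(m + t)/4)
V(l) = -2 - 5*l (V(l) = 6 - (8 + 5*l) = 6 + (-8 - 5*l) = -2 - 5*l)
sqrt(V(p) + R(-30, k(7, -3))) = sqrt((-2 - 5*(-159)) - sqrt(-30 + 8*7)/4) = sqrt((-2 + 795) - sqrt(-30 + 56)/4) = sqrt(793 - sqrt(26)/4)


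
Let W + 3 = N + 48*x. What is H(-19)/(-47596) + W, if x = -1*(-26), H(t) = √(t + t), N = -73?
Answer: 1172 - I*√38/47596 ≈ 1172.0 - 0.00012952*I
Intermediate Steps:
H(t) = √2*√t (H(t) = √(2*t) = √2*√t)
x = 26
W = 1172 (W = -3 + (-73 + 48*26) = -3 + (-73 + 1248) = -3 + 1175 = 1172)
H(-19)/(-47596) + W = (√2*√(-19))/(-47596) + 1172 = (√2*(I*√19))*(-1/47596) + 1172 = (I*√38)*(-1/47596) + 1172 = -I*√38/47596 + 1172 = 1172 - I*√38/47596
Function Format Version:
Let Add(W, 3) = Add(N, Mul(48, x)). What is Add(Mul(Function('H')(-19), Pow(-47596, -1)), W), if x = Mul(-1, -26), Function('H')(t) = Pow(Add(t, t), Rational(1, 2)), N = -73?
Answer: Add(1172, Mul(Rational(-1, 47596), I, Pow(38, Rational(1, 2)))) ≈ Add(1172.0, Mul(-0.00012952, I))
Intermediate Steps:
Function('H')(t) = Mul(Pow(2, Rational(1, 2)), Pow(t, Rational(1, 2))) (Function('H')(t) = Pow(Mul(2, t), Rational(1, 2)) = Mul(Pow(2, Rational(1, 2)), Pow(t, Rational(1, 2))))
x = 26
W = 1172 (W = Add(-3, Add(-73, Mul(48, 26))) = Add(-3, Add(-73, 1248)) = Add(-3, 1175) = 1172)
Add(Mul(Function('H')(-19), Pow(-47596, -1)), W) = Add(Mul(Mul(Pow(2, Rational(1, 2)), Pow(-19, Rational(1, 2))), Pow(-47596, -1)), 1172) = Add(Mul(Mul(Pow(2, Rational(1, 2)), Mul(I, Pow(19, Rational(1, 2)))), Rational(-1, 47596)), 1172) = Add(Mul(Mul(I, Pow(38, Rational(1, 2))), Rational(-1, 47596)), 1172) = Add(Mul(Rational(-1, 47596), I, Pow(38, Rational(1, 2))), 1172) = Add(1172, Mul(Rational(-1, 47596), I, Pow(38, Rational(1, 2))))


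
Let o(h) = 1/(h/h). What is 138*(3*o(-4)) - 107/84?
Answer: 34669/84 ≈ 412.73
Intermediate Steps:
o(h) = 1 (o(h) = 1/1 = 1)
138*(3*o(-4)) - 107/84 = 138*(3*1) - 107/84 = 138*3 - 107*1/84 = 414 - 107/84 = 34669/84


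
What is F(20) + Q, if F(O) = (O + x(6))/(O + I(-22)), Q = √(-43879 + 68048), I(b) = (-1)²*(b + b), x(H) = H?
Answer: -13/12 + √24169 ≈ 154.38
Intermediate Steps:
I(b) = 2*b (I(b) = 1*(2*b) = 2*b)
Q = √24169 ≈ 155.46
F(O) = (6 + O)/(-44 + O) (F(O) = (O + 6)/(O + 2*(-22)) = (6 + O)/(O - 44) = (6 + O)/(-44 + O))
F(20) + Q = (6 + 20)/(-44 + 20) + √24169 = 26/(-24) + √24169 = -1/24*26 + √24169 = -13/12 + √24169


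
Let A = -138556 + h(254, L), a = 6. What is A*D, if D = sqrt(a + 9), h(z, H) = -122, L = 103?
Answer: -138678*sqrt(15) ≈ -5.3710e+5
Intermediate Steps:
D = sqrt(15) (D = sqrt(6 + 9) = sqrt(15) ≈ 3.8730)
A = -138678 (A = -138556 - 122 = -138678)
A*D = -138678*sqrt(15)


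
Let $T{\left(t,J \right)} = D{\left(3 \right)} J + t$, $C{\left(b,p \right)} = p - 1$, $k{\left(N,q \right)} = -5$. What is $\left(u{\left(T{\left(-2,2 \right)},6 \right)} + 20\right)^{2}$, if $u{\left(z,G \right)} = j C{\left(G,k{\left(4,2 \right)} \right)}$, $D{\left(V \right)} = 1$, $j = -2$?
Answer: $1024$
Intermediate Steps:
$C{\left(b,p \right)} = -1 + p$
$T{\left(t,J \right)} = J + t$ ($T{\left(t,J \right)} = 1 J + t = J + t$)
$u{\left(z,G \right)} = 12$ ($u{\left(z,G \right)} = - 2 \left(-1 - 5\right) = \left(-2\right) \left(-6\right) = 12$)
$\left(u{\left(T{\left(-2,2 \right)},6 \right)} + 20\right)^{2} = \left(12 + 20\right)^{2} = 32^{2} = 1024$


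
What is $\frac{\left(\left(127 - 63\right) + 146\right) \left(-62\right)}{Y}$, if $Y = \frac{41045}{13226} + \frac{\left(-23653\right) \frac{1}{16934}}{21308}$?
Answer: $- \frac{1479423304980320}{352617644111} \approx -4195.5$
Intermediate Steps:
$Y = \frac{1057852932333}{340880945848}$ ($Y = 41045 \cdot \frac{1}{13226} + \left(-23653\right) \frac{1}{16934} \cdot \frac{1}{21308} = \frac{41045}{13226} - \frac{3379}{51547096} = \frac{1057852932333}{340880945848} \approx 3.1033$)
$\frac{\left(\left(127 - 63\right) + 146\right) \left(-62\right)}{Y} = \frac{\left(\left(127 - 63\right) + 146\right) \left(-62\right)}{\frac{1057852932333}{340880945848}} = \left(64 + 146\right) \left(-62\right) \frac{340880945848}{1057852932333} = 210 \left(-62\right) \frac{340880945848}{1057852932333} = \left(-13020\right) \frac{340880945848}{1057852932333} = - \frac{1479423304980320}{352617644111}$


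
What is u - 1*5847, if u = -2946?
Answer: -8793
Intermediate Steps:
u - 1*5847 = -2946 - 1*5847 = -2946 - 5847 = -8793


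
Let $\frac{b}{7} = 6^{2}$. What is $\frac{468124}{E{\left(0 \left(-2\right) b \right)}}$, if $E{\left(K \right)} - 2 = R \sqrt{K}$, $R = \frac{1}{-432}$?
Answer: $234062$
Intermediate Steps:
$b = 252$ ($b = 7 \cdot 6^{2} = 7 \cdot 36 = 252$)
$R = - \frac{1}{432} \approx -0.0023148$
$E{\left(K \right)} = 2 - \frac{\sqrt{K}}{432}$
$\frac{468124}{E{\left(0 \left(-2\right) b \right)}} = \frac{468124}{2 - \frac{\sqrt{0 \left(-2\right) 252}}{432}} = \frac{468124}{2 - \frac{\sqrt{0 \cdot 252}}{432}} = \frac{468124}{2 - \frac{\sqrt{0}}{432}} = \frac{468124}{2 - 0} = \frac{468124}{2 + 0} = \frac{468124}{2} = 468124 \cdot \frac{1}{2} = 234062$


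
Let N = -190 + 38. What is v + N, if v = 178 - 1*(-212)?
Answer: 238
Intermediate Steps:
v = 390 (v = 178 + 212 = 390)
N = -152
v + N = 390 - 152 = 238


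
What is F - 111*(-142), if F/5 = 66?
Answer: 16092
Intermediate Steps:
F = 330 (F = 5*66 = 330)
F - 111*(-142) = 330 - 111*(-142) = 330 + 15762 = 16092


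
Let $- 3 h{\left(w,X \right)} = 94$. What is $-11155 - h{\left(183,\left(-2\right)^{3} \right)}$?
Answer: $- \frac{33371}{3} \approx -11124.0$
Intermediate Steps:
$h{\left(w,X \right)} = - \frac{94}{3}$ ($h{\left(w,X \right)} = \left(- \frac{1}{3}\right) 94 = - \frac{94}{3}$)
$-11155 - h{\left(183,\left(-2\right)^{3} \right)} = -11155 - - \frac{94}{3} = -11155 + \frac{94}{3} = - \frac{33371}{3}$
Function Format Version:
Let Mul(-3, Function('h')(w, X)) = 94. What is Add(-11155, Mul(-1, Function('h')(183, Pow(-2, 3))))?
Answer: Rational(-33371, 3) ≈ -11124.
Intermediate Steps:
Function('h')(w, X) = Rational(-94, 3) (Function('h')(w, X) = Mul(Rational(-1, 3), 94) = Rational(-94, 3))
Add(-11155, Mul(-1, Function('h')(183, Pow(-2, 3)))) = Add(-11155, Mul(-1, Rational(-94, 3))) = Add(-11155, Rational(94, 3)) = Rational(-33371, 3)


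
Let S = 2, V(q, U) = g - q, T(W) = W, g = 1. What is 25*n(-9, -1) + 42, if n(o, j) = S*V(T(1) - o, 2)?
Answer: -408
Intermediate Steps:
V(q, U) = 1 - q
n(o, j) = 2*o (n(o, j) = 2*(1 - (1 - o)) = 2*(1 + (-1 + o)) = 2*o)
25*n(-9, -1) + 42 = 25*(2*(-9)) + 42 = 25*(-18) + 42 = -450 + 42 = -408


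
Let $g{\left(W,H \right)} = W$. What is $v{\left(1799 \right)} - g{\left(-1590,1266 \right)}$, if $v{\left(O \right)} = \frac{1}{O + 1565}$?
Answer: $\frac{5348761}{3364} \approx 1590.0$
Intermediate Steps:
$v{\left(O \right)} = \frac{1}{1565 + O}$
$v{\left(1799 \right)} - g{\left(-1590,1266 \right)} = \frac{1}{1565 + 1799} - -1590 = \frac{1}{3364} + 1590 = \frac{5348761}{3364}$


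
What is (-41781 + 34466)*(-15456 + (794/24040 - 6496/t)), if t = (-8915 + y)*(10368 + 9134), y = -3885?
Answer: 2163505690439379/19135840 ≈ 1.1306e+8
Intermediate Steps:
t = -249625600 (t = (-8915 - 3885)*(10368 + 9134) = -12800*19502 = -249625600)
(-41781 + 34466)*(-15456 + (794/24040 - 6496/t)) = (-41781 + 34466)*(-15456 + (794/24040 - 6496/(-249625600))) = -7315*(-15456 + (794*(1/24040) - 6496*(-1/249625600))) = -7315*(-15456 + (397/12020 + 29/1114400)) = -7315*(-15456 + 22138269/669754400) = -7315*(-10351701868131/669754400) = 2163505690439379/19135840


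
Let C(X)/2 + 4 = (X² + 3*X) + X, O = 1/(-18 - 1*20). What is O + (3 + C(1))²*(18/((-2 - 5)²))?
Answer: 17051/1862 ≈ 9.1574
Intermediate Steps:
O = -1/38 (O = 1/(-18 - 20) = 1/(-38) = -1/38 ≈ -0.026316)
C(X) = -8 + 2*X² + 8*X (C(X) = -8 + 2*((X² + 3*X) + X) = -8 + 2*(X² + 4*X) = -8 + (2*X² + 8*X) = -8 + 2*X² + 8*X)
O + (3 + C(1))²*(18/((-2 - 5)²)) = -1/38 + (3 + (-8 + 2*1² + 8*1))²*(18/((-2 - 5)²)) = -1/38 + (3 + (-8 + 2*1 + 8))²*(18/((-7)²)) = -1/38 + (3 + (-8 + 2 + 8))²*(18/49) = -1/38 + (3 + 2)²*(18*(1/49)) = -1/38 + 5²*(18/49) = -1/38 + 25*(18/49) = -1/38 + 450/49 = 17051/1862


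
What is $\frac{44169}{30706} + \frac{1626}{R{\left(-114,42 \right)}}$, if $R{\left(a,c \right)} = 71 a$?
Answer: $\frac{51262655}{41422394} \approx 1.2376$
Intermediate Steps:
$\frac{44169}{30706} + \frac{1626}{R{\left(-114,42 \right)}} = \frac{44169}{30706} + \frac{1626}{71 \left(-114\right)} = 44169 \cdot \frac{1}{30706} + \frac{1626}{-8094} = \frac{44169}{30706} + 1626 \left(- \frac{1}{8094}\right) = \frac{44169}{30706} - \frac{271}{1349} = \frac{51262655}{41422394}$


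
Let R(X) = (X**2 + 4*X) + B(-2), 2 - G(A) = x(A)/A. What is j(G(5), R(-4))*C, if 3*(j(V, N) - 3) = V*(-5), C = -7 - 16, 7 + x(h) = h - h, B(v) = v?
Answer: 184/3 ≈ 61.333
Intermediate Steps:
x(h) = -7 (x(h) = -7 + (h - h) = -7 + 0 = -7)
G(A) = 2 + 7/A (G(A) = 2 - (-7)/A = 2 + 7/A)
R(X) = -2 + X**2 + 4*X (R(X) = (X**2 + 4*X) - 2 = -2 + X**2 + 4*X)
C = -23
j(V, N) = 3 - 5*V/3 (j(V, N) = 3 + (V*(-5))/3 = 3 + (-5*V)/3 = 3 - 5*V/3)
j(G(5), R(-4))*C = (3 - 5*(2 + 7/5)/3)*(-23) = (3 - 5/3*17/5)*(-23) = (3 - 17/3)*(-23) = -8/3*(-23) = 184/3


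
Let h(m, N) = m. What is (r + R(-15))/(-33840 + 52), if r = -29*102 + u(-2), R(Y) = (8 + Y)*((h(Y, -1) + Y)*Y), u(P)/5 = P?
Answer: 3059/16894 ≈ 0.18107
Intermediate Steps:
u(P) = 5*P
R(Y) = 2*Y**2*(8 + Y) (R(Y) = (8 + Y)*((Y + Y)*Y) = (8 + Y)*((2*Y)*Y) = (8 + Y)*(2*Y**2) = 2*Y**2*(8 + Y))
r = -2968 (r = -29*102 + 5*(-2) = -2958 - 10 = -2968)
(r + R(-15))/(-33840 + 52) = (-2968 + 2*(-15)**2*(8 - 15))/(-33840 + 52) = (-2968 + 2*225*(-7))/(-33788) = (-2968 - 3150)*(-1/33788) = -6118*(-1/33788) = 3059/16894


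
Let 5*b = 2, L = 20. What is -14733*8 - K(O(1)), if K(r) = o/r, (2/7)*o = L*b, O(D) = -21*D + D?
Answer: -589313/5 ≈ -1.1786e+5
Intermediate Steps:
b = ⅖ (b = (⅕)*2 = ⅖ ≈ 0.40000)
O(D) = -20*D
o = 28 (o = 7*(20*(⅖))/2 = (7/2)*8 = 28)
K(r) = 28/r
-14733*8 - K(O(1)) = -14733*8 - 28/((-20*1)) = -117864 - 28/(-20) = -117864 - 28*(-1)/20 = -117864 - 1*(-7/5) = -117864 + 7/5 = -589313/5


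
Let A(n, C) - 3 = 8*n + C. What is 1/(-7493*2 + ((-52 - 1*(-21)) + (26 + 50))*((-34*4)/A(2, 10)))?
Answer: -29/440714 ≈ -6.5802e-5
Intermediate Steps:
A(n, C) = 3 + C + 8*n (A(n, C) = 3 + (8*n + C) = 3 + (C + 8*n) = 3 + C + 8*n)
1/(-7493*2 + ((-52 - 1*(-21)) + (26 + 50))*((-34*4)/A(2, 10))) = 1/(-7493*2 + ((-52 - 1*(-21)) + (26 + 50))*((-34*4)/(3 + 10 + 8*2))) = 1/(-1*14986 + ((-52 + 21) + 76)*(-136/(3 + 10 + 16))) = 1/(-14986 + (-31 + 76)*(-136/29)) = 1/(-14986 + 45*(-136*1/29)) = 1/(-14986 + 45*(-136/29)) = 1/(-14986 - 6120/29) = 1/(-440714/29) = -29/440714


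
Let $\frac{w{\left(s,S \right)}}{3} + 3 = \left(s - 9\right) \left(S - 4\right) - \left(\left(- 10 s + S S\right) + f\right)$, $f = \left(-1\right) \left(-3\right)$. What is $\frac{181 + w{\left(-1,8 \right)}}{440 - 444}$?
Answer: $\frac{179}{4} \approx 44.75$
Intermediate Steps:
$f = 3$
$w{\left(s,S \right)} = -18 - 3 S^{2} + 30 s + 3 \left(-9 + s\right) \left(-4 + S\right)$ ($w{\left(s,S \right)} = -9 + 3 \left(\left(s - 9\right) \left(S - 4\right) - \left(\left(- 10 s + S S\right) + 3\right)\right) = -9 + 3 \left(\left(-9 + s\right) \left(-4 + S\right) - \left(\left(- 10 s + S^{2}\right) + 3\right)\right) = -9 + 3 \left(\left(-9 + s\right) \left(-4 + S\right) - \left(\left(S^{2} - 10 s\right) + 3\right)\right) = -9 + 3 \left(\left(-9 + s\right) \left(-4 + S\right) - \left(3 + S^{2} - 10 s\right)\right) = -9 + 3 \left(-3 - S^{2} + 10 s + \left(-9 + s\right) \left(-4 + S\right)\right) = -9 - \left(9 - 30 s + 3 S^{2} - 3 \left(-9 + s\right) \left(-4 + S\right)\right) = -18 - 3 S^{2} + 30 s + 3 \left(-9 + s\right) \left(-4 + S\right)$)
$\frac{181 + w{\left(-1,8 \right)}}{440 - 444} = \frac{181 + \left(90 - 216 - 3 \cdot 8^{2} + 18 \left(-1\right) + 3 \cdot 8 \left(-1\right)\right)}{440 - 444} = \frac{181 - 360}{-4} = \left(181 - 360\right) \left(- \frac{1}{4}\right) = \left(-179\right) \left(- \frac{1}{4}\right) = \frac{179}{4}$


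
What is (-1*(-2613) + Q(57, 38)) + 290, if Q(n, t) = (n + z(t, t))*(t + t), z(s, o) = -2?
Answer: 7083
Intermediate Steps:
Q(n, t) = 2*t*(-2 + n) (Q(n, t) = (n - 2)*(t + t) = (-2 + n)*(2*t) = 2*t*(-2 + n))
(-1*(-2613) + Q(57, 38)) + 290 = (-1*(-2613) + 2*38*(-2 + 57)) + 290 = (2613 + 2*38*55) + 290 = (2613 + 4180) + 290 = 6793 + 290 = 7083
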